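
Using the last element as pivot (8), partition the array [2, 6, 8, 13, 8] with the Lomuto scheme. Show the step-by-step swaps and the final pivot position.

Lomuto partition with pivot = 8:

Initial array: [2, 6, 8, 13, 8]

arr[0]=2 <= 8: swap with position 0, array becomes [2, 6, 8, 13, 8]
arr[1]=6 <= 8: swap with position 1, array becomes [2, 6, 8, 13, 8]
arr[2]=8 <= 8: swap with position 2, array becomes [2, 6, 8, 13, 8]
arr[3]=13 > 8: no swap

Place pivot at position 3: [2, 6, 8, 8, 13]
Pivot position: 3

After partitioning with pivot 8, the array becomes [2, 6, 8, 8, 13]. The pivot is placed at index 3. All elements to the left of the pivot are <= 8, and all elements to the right are > 8.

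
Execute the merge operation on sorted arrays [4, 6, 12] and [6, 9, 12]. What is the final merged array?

Merging process:

Compare 4 vs 6: take 4 from left. Merged: [4]
Compare 6 vs 6: take 6 from left. Merged: [4, 6]
Compare 12 vs 6: take 6 from right. Merged: [4, 6, 6]
Compare 12 vs 9: take 9 from right. Merged: [4, 6, 6, 9]
Compare 12 vs 12: take 12 from left. Merged: [4, 6, 6, 9, 12]
Append remaining from right: [12]. Merged: [4, 6, 6, 9, 12, 12]

Final merged array: [4, 6, 6, 9, 12, 12]
Total comparisons: 5

The merged array is [4, 6, 6, 9, 12, 12], requiring 5 comparisons. The merge step runs in O(n) time where n is the total number of elements.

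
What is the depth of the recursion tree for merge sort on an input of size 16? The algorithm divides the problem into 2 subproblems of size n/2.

For divide and conquer with division factor 2:

Problem sizes at each level:
Level 0: 16
Level 1: 8
Level 2: 4
Level 3: 2
Level 4: 1

The root is level 0 and the size-1 base case is level 4 (the tree spans levels 0 through 4, i.e. 5 levels counting the root), so the depth is the number of divisions: log_2(16) = 4

The recursion tree depth is log_2(16) = 4. At each level, the problem size is divided by 2, so it takes 4 divisions to reduce to a base case of size 1. The algorithm makes 2 recursive calls at each level.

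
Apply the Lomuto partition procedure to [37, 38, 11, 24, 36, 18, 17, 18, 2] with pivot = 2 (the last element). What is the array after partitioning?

Lomuto partition with pivot = 2:

Initial array: [37, 38, 11, 24, 36, 18, 17, 18, 2]

arr[0]=37 > 2: no swap
arr[1]=38 > 2: no swap
arr[2]=11 > 2: no swap
arr[3]=24 > 2: no swap
arr[4]=36 > 2: no swap
arr[5]=18 > 2: no swap
arr[6]=17 > 2: no swap
arr[7]=18 > 2: no swap

Place pivot at position 0: [2, 38, 11, 24, 36, 18, 17, 18, 37]
Pivot position: 0

After partitioning with pivot 2, the array becomes [2, 38, 11, 24, 36, 18, 17, 18, 37]. The pivot is placed at index 0. All elements to the left of the pivot are <= 2, and all elements to the right are > 2.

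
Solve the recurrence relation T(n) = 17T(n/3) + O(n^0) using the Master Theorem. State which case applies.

Master Theorem for T(n) = 17T(n/3) + O(n^0):

a = 17, b = 3, c = 0
log_b(a) = log_3(17) = 2.5789

Case 1: c = 0 < log_3(17) = 2.5789
T(n) = O(n^(log_3 17))

For T(n) = 17T(n/3) + O(n^0): log_3(17) = 2.5789. This is Case 1 of the Master Theorem (c < log_b(a), work dominated by leaves), giving O(n^(log_3 17)).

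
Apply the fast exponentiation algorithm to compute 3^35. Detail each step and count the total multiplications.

Computing 3^35 by squaring (build up from 3^1; each line after the first costs one multiplication):

3^1 = 3
3^2 = (3^1)^2 = 3^2 = 9
3^4 = (3^2)^2 = 9^2 = 81
3^8 = (3^4)^2 = 81^2 = 6561
3^16 = (3^8)^2 = 6561^2 = 43046721
3^17 = 3 * 3^16 = 3 * 43046721 = 129140163
3^34 = (3^17)^2 = 129140163^2 = 16677181699666569
3^35 = 3 * 3^34 = 3 * 16677181699666569 = 50031545098999707

Result: 50031545098999707
Multiplications needed: 7 (7 lines after 3^1)

3^35 = 50031545098999707. Using exponentiation by squaring, this requires 7 multiplications. The key idea: if the exponent is even, square the half-power; if odd, multiply by the base once.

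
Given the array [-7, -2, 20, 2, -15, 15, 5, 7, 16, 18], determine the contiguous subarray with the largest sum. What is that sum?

Using Kadane's algorithm on [-7, -2, 20, 2, -15, 15, 5, 7, 16, 18]:

Scanning through the array:
Position 1 (value -2): max_ending_here = -2, max_so_far = -2
Position 2 (value 20): max_ending_here = 20, max_so_far = 20
Position 3 (value 2): max_ending_here = 22, max_so_far = 22
Position 4 (value -15): max_ending_here = 7, max_so_far = 22
Position 5 (value 15): max_ending_here = 22, max_so_far = 22
Position 6 (value 5): max_ending_here = 27, max_so_far = 27
Position 7 (value 7): max_ending_here = 34, max_so_far = 34
Position 8 (value 16): max_ending_here = 50, max_so_far = 50
Position 9 (value 18): max_ending_here = 68, max_so_far = 68

Maximum subarray: [20, 2, -15, 15, 5, 7, 16, 18]
Maximum sum: 68

The maximum subarray is [20, 2, -15, 15, 5, 7, 16, 18] with sum 68. This subarray runs from index 2 to index 9.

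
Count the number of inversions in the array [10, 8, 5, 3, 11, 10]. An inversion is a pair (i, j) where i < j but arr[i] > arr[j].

Finding inversions in [10, 8, 5, 3, 11, 10]:

(0, 1): arr[0]=10 > arr[1]=8
(0, 2): arr[0]=10 > arr[2]=5
(0, 3): arr[0]=10 > arr[3]=3
(1, 2): arr[1]=8 > arr[2]=5
(1, 3): arr[1]=8 > arr[3]=3
(2, 3): arr[2]=5 > arr[3]=3
(4, 5): arr[4]=11 > arr[5]=10

Total inversions: 7

The array has 7 inversion(s): (0,1), (0,2), (0,3), (1,2), (1,3), (2,3), (4,5). Each pair (i,j) satisfies i < j and arr[i] > arr[j].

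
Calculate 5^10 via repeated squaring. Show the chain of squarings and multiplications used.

Computing 5^10 by squaring (build up from 5^1; each line after the first costs one multiplication):

5^1 = 5
5^2 = (5^1)^2 = 5^2 = 25
5^4 = (5^2)^2 = 25^2 = 625
5^5 = 5 * 5^4 = 5 * 625 = 3125
5^10 = (5^5)^2 = 3125^2 = 9765625

Result: 9765625
Multiplications needed: 4 (4 lines after 5^1)

5^10 = 9765625. Using exponentiation by squaring, this requires 4 multiplications. The key idea: if the exponent is even, square the half-power; if odd, multiply by the base once.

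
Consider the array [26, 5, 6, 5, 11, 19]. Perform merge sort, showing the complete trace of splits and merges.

Merge sort trace:

Split: [26, 5, 6, 5, 11, 19] -> [26, 5, 6] and [5, 11, 19]
  Split: [26, 5, 6] -> [26] and [5, 6]
    Split: [5, 6] -> [5] and [6]
    Merge: [5] + [6] -> [5, 6]
  Merge: [26] + [5, 6] -> [5, 6, 26]
  Split: [5, 11, 19] -> [5] and [11, 19]
    Split: [11, 19] -> [11] and [19]
    Merge: [11] + [19] -> [11, 19]
  Merge: [5] + [11, 19] -> [5, 11, 19]
Merge: [5, 6, 26] + [5, 11, 19] -> [5, 5, 6, 11, 19, 26]

Final sorted array: [5, 5, 6, 11, 19, 26]

The merge sort proceeds by recursively splitting the array and merging sorted halves.
After all merges, the sorted array is [5, 5, 6, 11, 19, 26].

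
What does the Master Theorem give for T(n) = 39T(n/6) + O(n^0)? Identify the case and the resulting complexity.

Master Theorem for T(n) = 39T(n/6) + O(n^0):

a = 39, b = 6, c = 0
log_b(a) = log_6(39) = 2.0447

Case 1: c = 0 < log_6(39) = 2.0447
T(n) = O(n^(log_6 39))

For T(n) = 39T(n/6) + O(n^0): log_6(39) = 2.0447. This is Case 1 of the Master Theorem (c < log_b(a), work dominated by leaves), giving O(n^(log_6 39)).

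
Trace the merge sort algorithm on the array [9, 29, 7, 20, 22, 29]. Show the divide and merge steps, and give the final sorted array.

Merge sort trace:

Split: [9, 29, 7, 20, 22, 29] -> [9, 29, 7] and [20, 22, 29]
  Split: [9, 29, 7] -> [9] and [29, 7]
    Split: [29, 7] -> [29] and [7]
    Merge: [29] + [7] -> [7, 29]
  Merge: [9] + [7, 29] -> [7, 9, 29]
  Split: [20, 22, 29] -> [20] and [22, 29]
    Split: [22, 29] -> [22] and [29]
    Merge: [22] + [29] -> [22, 29]
  Merge: [20] + [22, 29] -> [20, 22, 29]
Merge: [7, 9, 29] + [20, 22, 29] -> [7, 9, 20, 22, 29, 29]

Final sorted array: [7, 9, 20, 22, 29, 29]

The merge sort proceeds by recursively splitting the array and merging sorted halves.
After all merges, the sorted array is [7, 9, 20, 22, 29, 29].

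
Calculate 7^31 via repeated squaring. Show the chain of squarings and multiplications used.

Computing 7^31 by squaring (build up from 7^1; each line after the first costs one multiplication):

7^1 = 7
7^2 = (7^1)^2 = 7^2 = 49
7^3 = 7 * 7^2 = 7 * 49 = 343
7^6 = (7^3)^2 = 343^2 = 117649
7^7 = 7 * 7^6 = 7 * 117649 = 823543
7^14 = (7^7)^2 = 823543^2 = 678223072849
7^15 = 7 * 7^14 = 7 * 678223072849 = 4747561509943
7^30 = (7^15)^2 = 4747561509943^2 = 22539340290692258087863249
7^31 = 7 * 7^30 = 7 * 22539340290692258087863249 = 157775382034845806615042743

Result: 157775382034845806615042743
Multiplications needed: 8 (8 lines after 7^1)

7^31 = 157775382034845806615042743. Using exponentiation by squaring, this requires 8 multiplications. The key idea: if the exponent is even, square the half-power; if odd, multiply by the base once.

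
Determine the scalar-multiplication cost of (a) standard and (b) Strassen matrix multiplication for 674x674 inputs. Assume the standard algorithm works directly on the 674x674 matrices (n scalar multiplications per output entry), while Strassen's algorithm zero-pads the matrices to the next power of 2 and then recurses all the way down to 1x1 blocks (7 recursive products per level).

Matrix multiplication for 674x674 matrices:

Strassen's algorithm requires power-of-2 dimensions. Pad 674x674 to 1024x1024 (next power of 2).

Standard algorithm: 674^3 = 306182024 multiplications
Strassen's algorithm: 7^(log2(1024)) = 7^10 = 282475249 multiplications
Savings: 306182024 - 282475249 = 23706775 multiplications

Standard: 306182024 multiplications (674^3). Strassen: 282475249 multiplications (7^10, after padding to 1024x1024). Strassen reduces 8 recursive multiplications to 7 at each level.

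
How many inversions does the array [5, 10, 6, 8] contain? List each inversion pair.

Finding inversions in [5, 10, 6, 8]:

(1, 2): arr[1]=10 > arr[2]=6
(1, 3): arr[1]=10 > arr[3]=8

Total inversions: 2

The array has 2 inversion(s): (1,2), (1,3). Each pair (i,j) satisfies i < j and arr[i] > arr[j].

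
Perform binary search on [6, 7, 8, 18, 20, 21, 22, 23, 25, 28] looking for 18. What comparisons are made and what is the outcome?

Binary search for 18 in [6, 7, 8, 18, 20, 21, 22, 23, 25, 28]:

lo=0, hi=9, mid=4, arr[mid]=20 -> 20 > 18, search left half
lo=0, hi=3, mid=1, arr[mid]=7 -> 7 < 18, search right half
lo=2, hi=3, mid=2, arr[mid]=8 -> 8 < 18, search right half
lo=3, hi=3, mid=3, arr[mid]=18 -> Found target at index 3!

Binary search finds 18 at index 3 after 4 comparisons. The search repeatedly halves the search space by comparing with the middle element.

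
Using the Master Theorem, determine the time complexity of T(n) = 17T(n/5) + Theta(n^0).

Master Theorem for T(n) = 17T(n/5) + O(n^0):

a = 17, b = 5, c = 0
log_b(a) = log_5(17) = 1.7604

Case 1: c = 0 < log_5(17) = 1.7604
T(n) = O(n^(log_5 17))

For T(n) = 17T(n/5) + O(n^0): log_5(17) = 1.7604. This is Case 1 of the Master Theorem (c < log_b(a), work dominated by leaves), giving O(n^(log_5 17)).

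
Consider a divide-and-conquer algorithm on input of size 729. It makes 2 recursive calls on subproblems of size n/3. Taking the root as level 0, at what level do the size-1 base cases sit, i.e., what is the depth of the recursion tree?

For divide and conquer with division factor 3:

Problem sizes at each level:
Level 0: 729
Level 1: 243
Level 2: 81
Level 3: 27
Level 4: 9
Level 5: 3
Level 6: 1

The root is level 0 and the size-1 base case is level 6 (the tree spans levels 0 through 6, i.e. 7 levels counting the root), so the depth is the number of divisions: log_3(729) = 6

The recursion tree depth is log_3(729) = 6. At each level, the problem size is divided by 3, so it takes 6 divisions to reduce to a base case of size 1. The algorithm makes 2 recursive calls at each level.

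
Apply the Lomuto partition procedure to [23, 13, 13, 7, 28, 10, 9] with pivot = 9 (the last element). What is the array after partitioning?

Lomuto partition with pivot = 9:

Initial array: [23, 13, 13, 7, 28, 10, 9]

arr[0]=23 > 9: no swap
arr[1]=13 > 9: no swap
arr[2]=13 > 9: no swap
arr[3]=7 <= 9: swap with position 0, array becomes [7, 13, 13, 23, 28, 10, 9]
arr[4]=28 > 9: no swap
arr[5]=10 > 9: no swap

Place pivot at position 1: [7, 9, 13, 23, 28, 10, 13]
Pivot position: 1

After partitioning with pivot 9, the array becomes [7, 9, 13, 23, 28, 10, 13]. The pivot is placed at index 1. All elements to the left of the pivot are <= 9, and all elements to the right are > 9.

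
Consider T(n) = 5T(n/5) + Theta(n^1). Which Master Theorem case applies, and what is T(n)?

Master Theorem for T(n) = 5T(n/5) + O(n^1):

a = 5, b = 5, c = 1
log_b(a) = log_5(5) = 1.0000

Case 2: c = 1 = log_5(5) = 1.0000
T(n) = O(n^1 log n) = O(n log n)

For T(n) = 5T(n/5) + O(n^1): log_5(5) = 1.0000. This is Case 2 of the Master Theorem (c = log_b(a), equal work at all levels), giving O(n log n).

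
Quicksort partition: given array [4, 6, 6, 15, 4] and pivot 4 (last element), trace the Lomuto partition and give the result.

Lomuto partition with pivot = 4:

Initial array: [4, 6, 6, 15, 4]

arr[0]=4 <= 4: swap with position 0, array becomes [4, 6, 6, 15, 4]
arr[1]=6 > 4: no swap
arr[2]=6 > 4: no swap
arr[3]=15 > 4: no swap

Place pivot at position 1: [4, 4, 6, 15, 6]
Pivot position: 1

After partitioning with pivot 4, the array becomes [4, 4, 6, 15, 6]. The pivot is placed at index 1. All elements to the left of the pivot are <= 4, and all elements to the right are > 4.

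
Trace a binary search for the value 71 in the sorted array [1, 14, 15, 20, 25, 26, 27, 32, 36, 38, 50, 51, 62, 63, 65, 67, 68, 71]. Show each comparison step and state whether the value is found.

Binary search for 71 in [1, 14, 15, 20, 25, 26, 27, 32, 36, 38, 50, 51, 62, 63, 65, 67, 68, 71]:

lo=0, hi=17, mid=8, arr[mid]=36 -> 36 < 71, search right half
lo=9, hi=17, mid=13, arr[mid]=63 -> 63 < 71, search right half
lo=14, hi=17, mid=15, arr[mid]=67 -> 67 < 71, search right half
lo=16, hi=17, mid=16, arr[mid]=68 -> 68 < 71, search right half
lo=17, hi=17, mid=17, arr[mid]=71 -> Found target at index 17!

Binary search finds 71 at index 17 after 5 comparisons. The search repeatedly halves the search space by comparing with the middle element.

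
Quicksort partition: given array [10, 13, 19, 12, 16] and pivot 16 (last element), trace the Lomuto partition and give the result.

Lomuto partition with pivot = 16:

Initial array: [10, 13, 19, 12, 16]

arr[0]=10 <= 16: swap with position 0, array becomes [10, 13, 19, 12, 16]
arr[1]=13 <= 16: swap with position 1, array becomes [10, 13, 19, 12, 16]
arr[2]=19 > 16: no swap
arr[3]=12 <= 16: swap with position 2, array becomes [10, 13, 12, 19, 16]

Place pivot at position 3: [10, 13, 12, 16, 19]
Pivot position: 3

After partitioning with pivot 16, the array becomes [10, 13, 12, 16, 19]. The pivot is placed at index 3. All elements to the left of the pivot are <= 16, and all elements to the right are > 16.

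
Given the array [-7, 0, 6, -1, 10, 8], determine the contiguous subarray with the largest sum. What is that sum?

Using Kadane's algorithm on [-7, 0, 6, -1, 10, 8]:

Scanning through the array:
Position 1 (value 0): max_ending_here = 0, max_so_far = 0
Position 2 (value 6): max_ending_here = 6, max_so_far = 6
Position 3 (value -1): max_ending_here = 5, max_so_far = 6
Position 4 (value 10): max_ending_here = 15, max_so_far = 15
Position 5 (value 8): max_ending_here = 23, max_so_far = 23

Maximum subarray: [0, 6, -1, 10, 8]
Maximum sum: 23

The maximum subarray is [0, 6, -1, 10, 8] with sum 23. This subarray runs from index 1 to index 5.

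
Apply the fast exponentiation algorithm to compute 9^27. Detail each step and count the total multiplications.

Computing 9^27 by squaring (build up from 9^1; each line after the first costs one multiplication):

9^1 = 9
9^2 = (9^1)^2 = 9^2 = 81
9^3 = 9 * 9^2 = 9 * 81 = 729
9^6 = (9^3)^2 = 729^2 = 531441
9^12 = (9^6)^2 = 531441^2 = 282429536481
9^13 = 9 * 9^12 = 9 * 282429536481 = 2541865828329
9^26 = (9^13)^2 = 2541865828329^2 = 6461081889226673298932241
9^27 = 9 * 9^26 = 9 * 6461081889226673298932241 = 58149737003040059690390169

Result: 58149737003040059690390169
Multiplications needed: 7 (7 lines after 9^1)

9^27 = 58149737003040059690390169. Using exponentiation by squaring, this requires 7 multiplications. The key idea: if the exponent is even, square the half-power; if odd, multiply by the base once.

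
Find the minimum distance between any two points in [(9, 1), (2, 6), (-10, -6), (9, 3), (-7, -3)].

Computing all pairwise distances among 5 points:

d((9, 1), (2, 6)) = 8.6023
d((9, 1), (-10, -6)) = 20.2485
d((9, 1), (9, 3)) = 2.0 <-- minimum
d((9, 1), (-7, -3)) = 16.4924
d((2, 6), (-10, -6)) = 16.9706
d((2, 6), (9, 3)) = 7.6158
d((2, 6), (-7, -3)) = 12.7279
d((-10, -6), (9, 3)) = 21.0238
d((-10, -6), (-7, -3)) = 4.2426
d((9, 3), (-7, -3)) = 17.088

Closest pair: (9, 1) and (9, 3) with distance 2.0

The closest pair is (9, 1) and (9, 3) with Euclidean distance 2.0. For 5 points, brute-force pairwise comparison is shown above. For large n, the divide-and-conquer algorithm (sort by x, recurse on halves, check the dividing strip) achieves O(n log n).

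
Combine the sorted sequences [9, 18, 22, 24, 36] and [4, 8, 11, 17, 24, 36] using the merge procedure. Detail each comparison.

Merging process:

Compare 9 vs 4: take 4 from right. Merged: [4]
Compare 9 vs 8: take 8 from right. Merged: [4, 8]
Compare 9 vs 11: take 9 from left. Merged: [4, 8, 9]
Compare 18 vs 11: take 11 from right. Merged: [4, 8, 9, 11]
Compare 18 vs 17: take 17 from right. Merged: [4, 8, 9, 11, 17]
Compare 18 vs 24: take 18 from left. Merged: [4, 8, 9, 11, 17, 18]
Compare 22 vs 24: take 22 from left. Merged: [4, 8, 9, 11, 17, 18, 22]
Compare 24 vs 24: take 24 from left. Merged: [4, 8, 9, 11, 17, 18, 22, 24]
Compare 36 vs 24: take 24 from right. Merged: [4, 8, 9, 11, 17, 18, 22, 24, 24]
Compare 36 vs 36: take 36 from left. Merged: [4, 8, 9, 11, 17, 18, 22, 24, 24, 36]
Append remaining from right: [36]. Merged: [4, 8, 9, 11, 17, 18, 22, 24, 24, 36, 36]

Final merged array: [4, 8, 9, 11, 17, 18, 22, 24, 24, 36, 36]
Total comparisons: 10

The merged array is [4, 8, 9, 11, 17, 18, 22, 24, 24, 36, 36], requiring 10 comparisons. The merge step runs in O(n) time where n is the total number of elements.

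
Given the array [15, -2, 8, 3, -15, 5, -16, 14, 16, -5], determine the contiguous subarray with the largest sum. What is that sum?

Using Kadane's algorithm on [15, -2, 8, 3, -15, 5, -16, 14, 16, -5]:

Scanning through the array:
Position 1 (value -2): max_ending_here = 13, max_so_far = 15
Position 2 (value 8): max_ending_here = 21, max_so_far = 21
Position 3 (value 3): max_ending_here = 24, max_so_far = 24
Position 4 (value -15): max_ending_here = 9, max_so_far = 24
Position 5 (value 5): max_ending_here = 14, max_so_far = 24
Position 6 (value -16): max_ending_here = -2, max_so_far = 24
Position 7 (value 14): max_ending_here = 14, max_so_far = 24
Position 8 (value 16): max_ending_here = 30, max_so_far = 30
Position 9 (value -5): max_ending_here = 25, max_so_far = 30

Maximum subarray: [14, 16]
Maximum sum: 30

The maximum subarray is [14, 16] with sum 30. This subarray runs from index 7 to index 8.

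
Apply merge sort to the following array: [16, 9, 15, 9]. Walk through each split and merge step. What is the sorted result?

Merge sort trace:

Split: [16, 9, 15, 9] -> [16, 9] and [15, 9]
  Split: [16, 9] -> [16] and [9]
  Merge: [16] + [9] -> [9, 16]
  Split: [15, 9] -> [15] and [9]
  Merge: [15] + [9] -> [9, 15]
Merge: [9, 16] + [9, 15] -> [9, 9, 15, 16]

Final sorted array: [9, 9, 15, 16]

The merge sort proceeds by recursively splitting the array and merging sorted halves.
After all merges, the sorted array is [9, 9, 15, 16].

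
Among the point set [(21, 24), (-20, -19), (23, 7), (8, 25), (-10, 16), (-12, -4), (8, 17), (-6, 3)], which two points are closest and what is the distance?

Computing all pairwise distances among 8 points:

d((21, 24), (-20, -19)) = 59.4138
d((21, 24), (23, 7)) = 17.1172
d((21, 24), (8, 25)) = 13.0384
d((21, 24), (-10, 16)) = 32.0156
d((21, 24), (-12, -4)) = 43.2782
d((21, 24), (8, 17)) = 14.7648
d((21, 24), (-6, 3)) = 34.2053
d((-20, -19), (23, 7)) = 50.2494
d((-20, -19), (8, 25)) = 52.1536
d((-20, -19), (-10, 16)) = 36.4005
d((-20, -19), (-12, -4)) = 17.0
d((-20, -19), (8, 17)) = 45.607
d((-20, -19), (-6, 3)) = 26.0768
d((23, 7), (8, 25)) = 23.4307
d((23, 7), (-10, 16)) = 34.2053
d((23, 7), (-12, -4)) = 36.6879
d((23, 7), (8, 17)) = 18.0278
d((23, 7), (-6, 3)) = 29.2746
d((8, 25), (-10, 16)) = 20.1246
d((8, 25), (-12, -4)) = 35.2278
d((8, 25), (8, 17)) = 8.0 <-- minimum
d((8, 25), (-6, 3)) = 26.0768
d((-10, 16), (-12, -4)) = 20.0998
d((-10, 16), (8, 17)) = 18.0278
d((-10, 16), (-6, 3)) = 13.6015
d((-12, -4), (8, 17)) = 29.0
d((-12, -4), (-6, 3)) = 9.2195
d((8, 17), (-6, 3)) = 19.799

Closest pair: (8, 25) and (8, 17) with distance 8.0

The closest pair is (8, 25) and (8, 17) with Euclidean distance 8.0. For 8 points, brute-force pairwise comparison is shown above. For large n, the divide-and-conquer algorithm (sort by x, recurse on halves, check the dividing strip) achieves O(n log n).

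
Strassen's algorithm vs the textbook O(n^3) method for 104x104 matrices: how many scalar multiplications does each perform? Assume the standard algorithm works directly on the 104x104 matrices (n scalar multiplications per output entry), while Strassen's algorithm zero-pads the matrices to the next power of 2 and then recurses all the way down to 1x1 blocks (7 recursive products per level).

Matrix multiplication for 104x104 matrices:

Strassen's algorithm requires power-of-2 dimensions. Pad 104x104 to 128x128 (next power of 2).

Standard algorithm: 104^3 = 1124864 multiplications
Strassen's algorithm: 7^(log2(128)) = 7^7 = 823543 multiplications
Savings: 1124864 - 823543 = 301321 multiplications

Standard: 1124864 multiplications (104^3). Strassen: 823543 multiplications (7^7, after padding to 128x128). Strassen reduces 8 recursive multiplications to 7 at each level.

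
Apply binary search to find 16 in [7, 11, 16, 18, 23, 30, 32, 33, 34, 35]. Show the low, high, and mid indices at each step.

Binary search for 16 in [7, 11, 16, 18, 23, 30, 32, 33, 34, 35]:

lo=0, hi=9, mid=4, arr[mid]=23 -> 23 > 16, search left half
lo=0, hi=3, mid=1, arr[mid]=11 -> 11 < 16, search right half
lo=2, hi=3, mid=2, arr[mid]=16 -> Found target at index 2!

Binary search finds 16 at index 2 after 3 comparisons. The search repeatedly halves the search space by comparing with the middle element.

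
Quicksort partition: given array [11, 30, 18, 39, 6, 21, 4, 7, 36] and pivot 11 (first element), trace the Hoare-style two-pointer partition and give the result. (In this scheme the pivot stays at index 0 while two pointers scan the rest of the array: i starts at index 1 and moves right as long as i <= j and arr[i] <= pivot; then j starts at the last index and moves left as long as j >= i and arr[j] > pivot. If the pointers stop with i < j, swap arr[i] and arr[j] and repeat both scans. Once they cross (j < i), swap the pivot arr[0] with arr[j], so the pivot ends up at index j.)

Hoare-style two-pointer partition with pivot = 11:

Initial array: [11, 30, 18, 39, 6, 21, 4, 7, 36]

Pointers start at i = 1, j = 8.
i stops at index 1 (arr[1]=30 > 11), j stops at index 7 (arr[7]=7 <= 11): swap arr[1] and arr[7], array becomes [11, 7, 18, 39, 6, 21, 4, 30, 36]
i stops at index 2 (arr[2]=18 > 11), j stops at index 6 (arr[6]=4 <= 11): swap arr[2] and arr[6], array becomes [11, 7, 4, 39, 6, 21, 18, 30, 36]
i stops at index 3 (arr[3]=39 > 11), j stops at index 4 (arr[4]=6 <= 11): swap arr[3] and arr[4], array becomes [11, 7, 4, 6, 39, 21, 18, 30, 36]
i ends at 4, j ends at 3: the pointers have crossed (j < i), so scanning stops.

Swap pivot arr[0] with arr[3] to place pivot at position 3: [6, 7, 4, 11, 39, 21, 18, 30, 36]
Pivot position: 3

After partitioning with pivot 11, the array becomes [6, 7, 4, 11, 39, 21, 18, 30, 36]. The pivot is placed at index 3. All elements to the left of the pivot are <= 11, and all elements to the right are > 11.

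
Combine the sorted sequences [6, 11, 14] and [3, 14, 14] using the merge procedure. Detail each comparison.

Merging process:

Compare 6 vs 3: take 3 from right. Merged: [3]
Compare 6 vs 14: take 6 from left. Merged: [3, 6]
Compare 11 vs 14: take 11 from left. Merged: [3, 6, 11]
Compare 14 vs 14: take 14 from left. Merged: [3, 6, 11, 14]
Append remaining from right: [14, 14]. Merged: [3, 6, 11, 14, 14, 14]

Final merged array: [3, 6, 11, 14, 14, 14]
Total comparisons: 4

The merged array is [3, 6, 11, 14, 14, 14], requiring 4 comparisons. The merge step runs in O(n) time where n is the total number of elements.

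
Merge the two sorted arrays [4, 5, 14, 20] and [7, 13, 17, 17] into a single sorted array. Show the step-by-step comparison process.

Merging process:

Compare 4 vs 7: take 4 from left. Merged: [4]
Compare 5 vs 7: take 5 from left. Merged: [4, 5]
Compare 14 vs 7: take 7 from right. Merged: [4, 5, 7]
Compare 14 vs 13: take 13 from right. Merged: [4, 5, 7, 13]
Compare 14 vs 17: take 14 from left. Merged: [4, 5, 7, 13, 14]
Compare 20 vs 17: take 17 from right. Merged: [4, 5, 7, 13, 14, 17]
Compare 20 vs 17: take 17 from right. Merged: [4, 5, 7, 13, 14, 17, 17]
Append remaining from left: [20]. Merged: [4, 5, 7, 13, 14, 17, 17, 20]

Final merged array: [4, 5, 7, 13, 14, 17, 17, 20]
Total comparisons: 7

The merged array is [4, 5, 7, 13, 14, 17, 17, 20], requiring 7 comparisons. The merge step runs in O(n) time where n is the total number of elements.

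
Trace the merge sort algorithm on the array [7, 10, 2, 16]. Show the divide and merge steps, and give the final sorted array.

Merge sort trace:

Split: [7, 10, 2, 16] -> [7, 10] and [2, 16]
  Split: [7, 10] -> [7] and [10]
  Merge: [7] + [10] -> [7, 10]
  Split: [2, 16] -> [2] and [16]
  Merge: [2] + [16] -> [2, 16]
Merge: [7, 10] + [2, 16] -> [2, 7, 10, 16]

Final sorted array: [2, 7, 10, 16]

The merge sort proceeds by recursively splitting the array and merging sorted halves.
After all merges, the sorted array is [2, 7, 10, 16].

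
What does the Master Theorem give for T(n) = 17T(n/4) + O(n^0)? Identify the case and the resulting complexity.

Master Theorem for T(n) = 17T(n/4) + O(n^0):

a = 17, b = 4, c = 0
log_b(a) = log_4(17) = 2.0437

Case 1: c = 0 < log_4(17) = 2.0437
T(n) = O(n^(log_4 17))

For T(n) = 17T(n/4) + O(n^0): log_4(17) = 2.0437. This is Case 1 of the Master Theorem (c < log_b(a), work dominated by leaves), giving O(n^(log_4 17)).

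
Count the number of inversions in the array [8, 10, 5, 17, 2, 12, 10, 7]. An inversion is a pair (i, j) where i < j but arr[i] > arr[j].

Finding inversions in [8, 10, 5, 17, 2, 12, 10, 7]:

(0, 2): arr[0]=8 > arr[2]=5
(0, 4): arr[0]=8 > arr[4]=2
(0, 7): arr[0]=8 > arr[7]=7
(1, 2): arr[1]=10 > arr[2]=5
(1, 4): arr[1]=10 > arr[4]=2
(1, 7): arr[1]=10 > arr[7]=7
(2, 4): arr[2]=5 > arr[4]=2
(3, 4): arr[3]=17 > arr[4]=2
(3, 5): arr[3]=17 > arr[5]=12
(3, 6): arr[3]=17 > arr[6]=10
(3, 7): arr[3]=17 > arr[7]=7
(5, 6): arr[5]=12 > arr[6]=10
(5, 7): arr[5]=12 > arr[7]=7
(6, 7): arr[6]=10 > arr[7]=7

Total inversions: 14

The array has 14 inversion(s): (0,2), (0,4), (0,7), (1,2), (1,4), (1,7), (2,4), (3,4), (3,5), (3,6), (3,7), (5,6), (5,7), (6,7). Each pair (i,j) satisfies i < j and arr[i] > arr[j].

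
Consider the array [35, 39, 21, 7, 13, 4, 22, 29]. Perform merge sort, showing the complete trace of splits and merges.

Merge sort trace:

Split: [35, 39, 21, 7, 13, 4, 22, 29] -> [35, 39, 21, 7] and [13, 4, 22, 29]
  Split: [35, 39, 21, 7] -> [35, 39] and [21, 7]
    Split: [35, 39] -> [35] and [39]
    Merge: [35] + [39] -> [35, 39]
    Split: [21, 7] -> [21] and [7]
    Merge: [21] + [7] -> [7, 21]
  Merge: [35, 39] + [7, 21] -> [7, 21, 35, 39]
  Split: [13, 4, 22, 29] -> [13, 4] and [22, 29]
    Split: [13, 4] -> [13] and [4]
    Merge: [13] + [4] -> [4, 13]
    Split: [22, 29] -> [22] and [29]
    Merge: [22] + [29] -> [22, 29]
  Merge: [4, 13] + [22, 29] -> [4, 13, 22, 29]
Merge: [7, 21, 35, 39] + [4, 13, 22, 29] -> [4, 7, 13, 21, 22, 29, 35, 39]

Final sorted array: [4, 7, 13, 21, 22, 29, 35, 39]

The merge sort proceeds by recursively splitting the array and merging sorted halves.
After all merges, the sorted array is [4, 7, 13, 21, 22, 29, 35, 39].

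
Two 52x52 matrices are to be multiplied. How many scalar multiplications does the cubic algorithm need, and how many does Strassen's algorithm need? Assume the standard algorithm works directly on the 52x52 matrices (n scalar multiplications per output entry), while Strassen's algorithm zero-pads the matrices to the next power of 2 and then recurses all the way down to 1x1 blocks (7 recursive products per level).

Matrix multiplication for 52x52 matrices:

Strassen's algorithm requires power-of-2 dimensions. Pad 52x52 to 64x64 (next power of 2).

Standard algorithm: 52^3 = 140608 multiplications
Strassen's algorithm: 7^(log2(64)) = 7^6 = 117649 multiplications
Savings: 140608 - 117649 = 22959 multiplications

Standard: 140608 multiplications (52^3). Strassen: 117649 multiplications (7^6, after padding to 64x64). Strassen reduces 8 recursive multiplications to 7 at each level.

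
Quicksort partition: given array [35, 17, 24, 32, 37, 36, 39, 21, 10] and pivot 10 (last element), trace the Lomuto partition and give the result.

Lomuto partition with pivot = 10:

Initial array: [35, 17, 24, 32, 37, 36, 39, 21, 10]

arr[0]=35 > 10: no swap
arr[1]=17 > 10: no swap
arr[2]=24 > 10: no swap
arr[3]=32 > 10: no swap
arr[4]=37 > 10: no swap
arr[5]=36 > 10: no swap
arr[6]=39 > 10: no swap
arr[7]=21 > 10: no swap

Place pivot at position 0: [10, 17, 24, 32, 37, 36, 39, 21, 35]
Pivot position: 0

After partitioning with pivot 10, the array becomes [10, 17, 24, 32, 37, 36, 39, 21, 35]. The pivot is placed at index 0. All elements to the left of the pivot are <= 10, and all elements to the right are > 10.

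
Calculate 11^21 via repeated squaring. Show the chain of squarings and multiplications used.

Computing 11^21 by squaring (build up from 11^1; each line after the first costs one multiplication):

11^1 = 11
11^2 = (11^1)^2 = 11^2 = 121
11^4 = (11^2)^2 = 121^2 = 14641
11^5 = 11 * 11^4 = 11 * 14641 = 161051
11^10 = (11^5)^2 = 161051^2 = 25937424601
11^20 = (11^10)^2 = 25937424601^2 = 672749994932560009201
11^21 = 11 * 11^20 = 11 * 672749994932560009201 = 7400249944258160101211

Result: 7400249944258160101211
Multiplications needed: 6 (6 lines after 11^1)

11^21 = 7400249944258160101211. Using exponentiation by squaring, this requires 6 multiplications. The key idea: if the exponent is even, square the half-power; if odd, multiply by the base once.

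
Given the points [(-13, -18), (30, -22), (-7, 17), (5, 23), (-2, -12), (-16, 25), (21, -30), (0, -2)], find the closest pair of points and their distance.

Computing all pairwise distances among 8 points:

d((-13, -18), (30, -22)) = 43.1856
d((-13, -18), (-7, 17)) = 35.5106
d((-13, -18), (5, 23)) = 44.7772
d((-13, -18), (-2, -12)) = 12.53
d((-13, -18), (-16, 25)) = 43.1045
d((-13, -18), (21, -30)) = 36.0555
d((-13, -18), (0, -2)) = 20.6155
d((30, -22), (-7, 17)) = 53.7587
d((30, -22), (5, 23)) = 51.4782
d((30, -22), (-2, -12)) = 33.5261
d((30, -22), (-16, 25)) = 65.7647
d((30, -22), (21, -30)) = 12.0416
d((30, -22), (0, -2)) = 36.0555
d((-7, 17), (5, 23)) = 13.4164
d((-7, 17), (-2, -12)) = 29.4279
d((-7, 17), (-16, 25)) = 12.0416
d((-7, 17), (21, -30)) = 54.7083
d((-7, 17), (0, -2)) = 20.2485
d((5, 23), (-2, -12)) = 35.6931
d((5, 23), (-16, 25)) = 21.095
d((5, 23), (21, -30)) = 55.3624
d((5, 23), (0, -2)) = 25.4951
d((-2, -12), (-16, 25)) = 39.5601
d((-2, -12), (21, -30)) = 29.2062
d((-2, -12), (0, -2)) = 10.198 <-- minimum
d((-16, 25), (21, -30)) = 66.2873
d((-16, 25), (0, -2)) = 31.3847
d((21, -30), (0, -2)) = 35.0

Closest pair: (-2, -12) and (0, -2) with distance 10.198

The closest pair is (-2, -12) and (0, -2) with Euclidean distance 10.198. For 8 points, brute-force pairwise comparison is shown above. For large n, the divide-and-conquer algorithm (sort by x, recurse on halves, check the dividing strip) achieves O(n log n).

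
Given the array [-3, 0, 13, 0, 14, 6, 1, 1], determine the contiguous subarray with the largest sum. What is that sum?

Using Kadane's algorithm on [-3, 0, 13, 0, 14, 6, 1, 1]:

Scanning through the array:
Position 1 (value 0): max_ending_here = 0, max_so_far = 0
Position 2 (value 13): max_ending_here = 13, max_so_far = 13
Position 3 (value 0): max_ending_here = 13, max_so_far = 13
Position 4 (value 14): max_ending_here = 27, max_so_far = 27
Position 5 (value 6): max_ending_here = 33, max_so_far = 33
Position 6 (value 1): max_ending_here = 34, max_so_far = 34
Position 7 (value 1): max_ending_here = 35, max_so_far = 35

Maximum subarray: [0, 13, 0, 14, 6, 1, 1]
Maximum sum: 35

The maximum subarray is [0, 13, 0, 14, 6, 1, 1] with sum 35. This subarray runs from index 1 to index 7.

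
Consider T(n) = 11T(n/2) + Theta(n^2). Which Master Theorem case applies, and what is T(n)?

Master Theorem for T(n) = 11T(n/2) + O(n^2):

a = 11, b = 2, c = 2
log_b(a) = log_2(11) = 3.4594

Case 1: c = 2 < log_2(11) = 3.4594
T(n) = O(n^(log_2 11))

For T(n) = 11T(n/2) + O(n^2): log_2(11) = 3.4594. This is Case 1 of the Master Theorem (c < log_b(a), work dominated by leaves), giving O(n^(log_2 11)).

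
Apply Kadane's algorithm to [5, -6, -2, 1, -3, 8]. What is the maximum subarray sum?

Using Kadane's algorithm on [5, -6, -2, 1, -3, 8]:

Scanning through the array:
Position 1 (value -6): max_ending_here = -1, max_so_far = 5
Position 2 (value -2): max_ending_here = -2, max_so_far = 5
Position 3 (value 1): max_ending_here = 1, max_so_far = 5
Position 4 (value -3): max_ending_here = -2, max_so_far = 5
Position 5 (value 8): max_ending_here = 8, max_so_far = 8

Maximum subarray: [8]
Maximum sum: 8

The maximum subarray is [8] with sum 8. This subarray runs from index 5 to index 5.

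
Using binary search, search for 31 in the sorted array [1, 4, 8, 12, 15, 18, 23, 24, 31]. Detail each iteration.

Binary search for 31 in [1, 4, 8, 12, 15, 18, 23, 24, 31]:

lo=0, hi=8, mid=4, arr[mid]=15 -> 15 < 31, search right half
lo=5, hi=8, mid=6, arr[mid]=23 -> 23 < 31, search right half
lo=7, hi=8, mid=7, arr[mid]=24 -> 24 < 31, search right half
lo=8, hi=8, mid=8, arr[mid]=31 -> Found target at index 8!

Binary search finds 31 at index 8 after 4 comparisons. The search repeatedly halves the search space by comparing with the middle element.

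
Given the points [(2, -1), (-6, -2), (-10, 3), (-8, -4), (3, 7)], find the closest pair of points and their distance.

Computing all pairwise distances among 5 points:

d((2, -1), (-6, -2)) = 8.0623
d((2, -1), (-10, 3)) = 12.6491
d((2, -1), (-8, -4)) = 10.4403
d((2, -1), (3, 7)) = 8.0623
d((-6, -2), (-10, 3)) = 6.4031
d((-6, -2), (-8, -4)) = 2.8284 <-- minimum
d((-6, -2), (3, 7)) = 12.7279
d((-10, 3), (-8, -4)) = 7.2801
d((-10, 3), (3, 7)) = 13.6015
d((-8, -4), (3, 7)) = 15.5563

Closest pair: (-6, -2) and (-8, -4) with distance 2.8284

The closest pair is (-6, -2) and (-8, -4) with Euclidean distance 2.8284. For 5 points, brute-force pairwise comparison is shown above. For large n, the divide-and-conquer algorithm (sort by x, recurse on halves, check the dividing strip) achieves O(n log n).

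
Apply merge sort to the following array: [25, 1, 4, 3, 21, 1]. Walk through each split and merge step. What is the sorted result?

Merge sort trace:

Split: [25, 1, 4, 3, 21, 1] -> [25, 1, 4] and [3, 21, 1]
  Split: [25, 1, 4] -> [25] and [1, 4]
    Split: [1, 4] -> [1] and [4]
    Merge: [1] + [4] -> [1, 4]
  Merge: [25] + [1, 4] -> [1, 4, 25]
  Split: [3, 21, 1] -> [3] and [21, 1]
    Split: [21, 1] -> [21] and [1]
    Merge: [21] + [1] -> [1, 21]
  Merge: [3] + [1, 21] -> [1, 3, 21]
Merge: [1, 4, 25] + [1, 3, 21] -> [1, 1, 3, 4, 21, 25]

Final sorted array: [1, 1, 3, 4, 21, 25]

The merge sort proceeds by recursively splitting the array and merging sorted halves.
After all merges, the sorted array is [1, 1, 3, 4, 21, 25].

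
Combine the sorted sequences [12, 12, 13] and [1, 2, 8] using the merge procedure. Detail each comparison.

Merging process:

Compare 12 vs 1: take 1 from right. Merged: [1]
Compare 12 vs 2: take 2 from right. Merged: [1, 2]
Compare 12 vs 8: take 8 from right. Merged: [1, 2, 8]
Append remaining from left: [12, 12, 13]. Merged: [1, 2, 8, 12, 12, 13]

Final merged array: [1, 2, 8, 12, 12, 13]
Total comparisons: 3

The merged array is [1, 2, 8, 12, 12, 13], requiring 3 comparisons. The merge step runs in O(n) time where n is the total number of elements.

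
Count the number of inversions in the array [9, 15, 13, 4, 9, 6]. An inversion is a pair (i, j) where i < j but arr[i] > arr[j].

Finding inversions in [9, 15, 13, 4, 9, 6]:

(0, 3): arr[0]=9 > arr[3]=4
(0, 5): arr[0]=9 > arr[5]=6
(1, 2): arr[1]=15 > arr[2]=13
(1, 3): arr[1]=15 > arr[3]=4
(1, 4): arr[1]=15 > arr[4]=9
(1, 5): arr[1]=15 > arr[5]=6
(2, 3): arr[2]=13 > arr[3]=4
(2, 4): arr[2]=13 > arr[4]=9
(2, 5): arr[2]=13 > arr[5]=6
(4, 5): arr[4]=9 > arr[5]=6

Total inversions: 10

The array has 10 inversion(s): (0,3), (0,5), (1,2), (1,3), (1,4), (1,5), (2,3), (2,4), (2,5), (4,5). Each pair (i,j) satisfies i < j and arr[i] > arr[j].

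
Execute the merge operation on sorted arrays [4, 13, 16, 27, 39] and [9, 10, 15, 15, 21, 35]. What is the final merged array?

Merging process:

Compare 4 vs 9: take 4 from left. Merged: [4]
Compare 13 vs 9: take 9 from right. Merged: [4, 9]
Compare 13 vs 10: take 10 from right. Merged: [4, 9, 10]
Compare 13 vs 15: take 13 from left. Merged: [4, 9, 10, 13]
Compare 16 vs 15: take 15 from right. Merged: [4, 9, 10, 13, 15]
Compare 16 vs 15: take 15 from right. Merged: [4, 9, 10, 13, 15, 15]
Compare 16 vs 21: take 16 from left. Merged: [4, 9, 10, 13, 15, 15, 16]
Compare 27 vs 21: take 21 from right. Merged: [4, 9, 10, 13, 15, 15, 16, 21]
Compare 27 vs 35: take 27 from left. Merged: [4, 9, 10, 13, 15, 15, 16, 21, 27]
Compare 39 vs 35: take 35 from right. Merged: [4, 9, 10, 13, 15, 15, 16, 21, 27, 35]
Append remaining from left: [39]. Merged: [4, 9, 10, 13, 15, 15, 16, 21, 27, 35, 39]

Final merged array: [4, 9, 10, 13, 15, 15, 16, 21, 27, 35, 39]
Total comparisons: 10

The merged array is [4, 9, 10, 13, 15, 15, 16, 21, 27, 35, 39], requiring 10 comparisons. The merge step runs in O(n) time where n is the total number of elements.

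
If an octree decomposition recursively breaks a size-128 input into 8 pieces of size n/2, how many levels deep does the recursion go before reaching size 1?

For divide and conquer with division factor 2:

Problem sizes at each level:
Level 0: 128
Level 1: 64
Level 2: 32
Level 3: 16
Level 4: 8
Level 5: 4
Level 6: 2
Level 7: 1

The root is level 0 and the size-1 base case is level 7 (the tree spans levels 0 through 7, i.e. 8 levels counting the root), so the depth is the number of divisions: log_2(128) = 7

The recursion tree depth is log_2(128) = 7. At each level, the problem size is divided by 2, so it takes 7 divisions to reduce to a base case of size 1. The algorithm makes 8 recursive calls at each level.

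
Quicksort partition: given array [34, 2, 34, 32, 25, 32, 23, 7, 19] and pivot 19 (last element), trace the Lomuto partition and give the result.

Lomuto partition with pivot = 19:

Initial array: [34, 2, 34, 32, 25, 32, 23, 7, 19]

arr[0]=34 > 19: no swap
arr[1]=2 <= 19: swap with position 0, array becomes [2, 34, 34, 32, 25, 32, 23, 7, 19]
arr[2]=34 > 19: no swap
arr[3]=32 > 19: no swap
arr[4]=25 > 19: no swap
arr[5]=32 > 19: no swap
arr[6]=23 > 19: no swap
arr[7]=7 <= 19: swap with position 1, array becomes [2, 7, 34, 32, 25, 32, 23, 34, 19]

Place pivot at position 2: [2, 7, 19, 32, 25, 32, 23, 34, 34]
Pivot position: 2

After partitioning with pivot 19, the array becomes [2, 7, 19, 32, 25, 32, 23, 34, 34]. The pivot is placed at index 2. All elements to the left of the pivot are <= 19, and all elements to the right are > 19.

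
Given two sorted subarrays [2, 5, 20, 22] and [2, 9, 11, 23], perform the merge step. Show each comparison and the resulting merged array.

Merging process:

Compare 2 vs 2: take 2 from left. Merged: [2]
Compare 5 vs 2: take 2 from right. Merged: [2, 2]
Compare 5 vs 9: take 5 from left. Merged: [2, 2, 5]
Compare 20 vs 9: take 9 from right. Merged: [2, 2, 5, 9]
Compare 20 vs 11: take 11 from right. Merged: [2, 2, 5, 9, 11]
Compare 20 vs 23: take 20 from left. Merged: [2, 2, 5, 9, 11, 20]
Compare 22 vs 23: take 22 from left. Merged: [2, 2, 5, 9, 11, 20, 22]
Append remaining from right: [23]. Merged: [2, 2, 5, 9, 11, 20, 22, 23]

Final merged array: [2, 2, 5, 9, 11, 20, 22, 23]
Total comparisons: 7

The merged array is [2, 2, 5, 9, 11, 20, 22, 23], requiring 7 comparisons. The merge step runs in O(n) time where n is the total number of elements.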